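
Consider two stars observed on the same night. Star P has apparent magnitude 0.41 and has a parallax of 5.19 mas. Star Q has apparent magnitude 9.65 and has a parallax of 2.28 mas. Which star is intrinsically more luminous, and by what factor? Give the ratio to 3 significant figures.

Star P is more luminous, by a factor of 958.

Star P: p = 5.19 mas = 5.19×10^-3″ → d = 1/p = 192.7 pc
Star P: M = m − 5 log₁₀ d + 5 = 0.41 − 5·2.2848 + 5 = -6.014
Star Q: p = 2.28 mas = 2.28×10^-3″ → d = 1/p = 438.6 pc
Star Q: M = m − 5 log₁₀ d + 5 = 9.65 − 5·2.6421 + 5 = 1.440
ΔM = M_P − M_Q = -6.014 − (1.440) = -7.454; smaller M is more luminous → Star P.
L ratio = 10^(0.4 |ΔM|) = 10^2.982 = 958.4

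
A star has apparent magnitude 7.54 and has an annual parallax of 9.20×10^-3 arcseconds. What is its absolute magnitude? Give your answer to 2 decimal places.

d = 1/p = 1/9.20×10^-3″ = 108.7 pc
5 log₁₀(d/10 pc) = 5 log₁₀(108.7) − 5 = 5.181
M = m − 5 log₁₀(d/10) = 7.54 − 5.181 = 2.359

M ≈ 2.36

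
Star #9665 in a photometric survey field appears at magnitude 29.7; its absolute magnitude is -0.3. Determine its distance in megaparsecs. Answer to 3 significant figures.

μ = m − M = 30.000
m − M = 5 log₁₀ d − 5
log₁₀ d = (m − M)/5 + 1 = 7.0000
d = 10^7.0000 = 1.000×10^7 pc
= 10.00 Mpc

d ≈ 10.0 Mpc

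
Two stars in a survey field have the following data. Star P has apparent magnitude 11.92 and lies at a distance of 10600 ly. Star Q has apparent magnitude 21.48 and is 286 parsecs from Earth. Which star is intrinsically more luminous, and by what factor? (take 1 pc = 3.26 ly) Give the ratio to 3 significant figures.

Star P is more luminous, by a factor of 862000.

Star P: d = 10600 ly / 3.26 = 3252 pc
Star P: M = m − 5 log₁₀ d + 5 = 11.92 − 5·3.5121 + 5 = -0.640
Star Q: M = m − 5 log₁₀ d + 5 = 21.48 − 5·2.4564 + 5 = 14.198
ΔM = M_P − M_Q = -0.640 − (14.198) = -14.839; smaller M is more luminous → Star P.
L ratio = 10^(0.4 |ΔM|) = 10^5.935 = 861900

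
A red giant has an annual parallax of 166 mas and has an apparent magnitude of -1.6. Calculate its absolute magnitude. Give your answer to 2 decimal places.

M ≈ -0.50

p = 166 mas = 0.166″ → d = 1/p = 6.024 pc
5 log₁₀(d/10 pc) = 5 log₁₀(6.024) − 5 = -1.101
M = m − 5 log₁₀(d/10) = -1.6 + 1.101 = -0.499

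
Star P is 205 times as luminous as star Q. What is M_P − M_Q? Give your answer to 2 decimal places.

Pogson: ΔM = −2.5 log₁₀(ratio) = −2.5 log₁₀(205) = −2.5 × 2.3118 = -5.779
Star P is brighter, so it has the smaller magnitude: the difference is negative.

M_P − M_Q ≈ -5.78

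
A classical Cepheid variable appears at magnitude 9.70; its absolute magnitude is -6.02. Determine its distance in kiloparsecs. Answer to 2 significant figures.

μ = m − M = 15.720
m − M = 5 log₁₀ d − 5
log₁₀ d = (m − M)/5 + 1 = 4.1440
d = 10^4.1440 = 13930 pc
= 13.93 kpc

d ≈ 14 kpc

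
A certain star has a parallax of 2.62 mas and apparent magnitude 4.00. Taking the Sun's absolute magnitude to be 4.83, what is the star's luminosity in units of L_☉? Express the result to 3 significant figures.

d = 1/p = 1000/2.62 mas = 381.7 pc
M = m − 5 log₁₀ d + 5 = 4.00 − 5·2.5817 + 5 = -3.908
M − M_☉ = -3.908 − 4.83 = -8.738
L/L_☉ = 10^(−0.4 × -8.738) = 3129

L/L_☉ ≈ 3130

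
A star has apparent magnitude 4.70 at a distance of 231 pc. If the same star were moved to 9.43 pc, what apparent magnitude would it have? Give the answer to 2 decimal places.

m ≈ -2.25

Flux ∝ 1/d², so Δm = 5 log₁₀(d₂/d₁) = 5 log₁₀(9.43/231) = -6.946
m₂ = m₁ + Δm = 4.70 + (-6.946) = -2.246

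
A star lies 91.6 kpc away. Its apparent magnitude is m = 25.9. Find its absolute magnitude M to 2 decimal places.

M ≈ 6.09

d = 91.6 kpc = 91600 pc
5 log₁₀(d/10 pc) = 5 log₁₀(91600) − 5 = 19.809
M = m − 5 log₁₀(d/10) = 25.9 − 19.809 = 6.091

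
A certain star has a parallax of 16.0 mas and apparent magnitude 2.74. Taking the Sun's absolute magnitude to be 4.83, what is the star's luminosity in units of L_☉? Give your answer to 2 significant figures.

d = 1/p = 1000/16.0 mas = 62.50 pc
M = m − 5 log₁₀ d + 5 = 2.74 − 5·1.7959 + 5 = -1.239
M − M_☉ = -1.239 − 4.83 = -6.069
L/L_☉ = 10^(−0.4 × -6.069) = 267.8

L/L_☉ ≈ 270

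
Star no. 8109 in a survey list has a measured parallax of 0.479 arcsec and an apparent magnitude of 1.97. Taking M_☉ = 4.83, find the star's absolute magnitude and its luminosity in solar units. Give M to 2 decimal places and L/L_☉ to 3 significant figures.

M ≈ 5.37; L/L_☉ ≈ 0.607

d = 1/p = 1/0.479″ = 2.088 pc
M = m − 5 log₁₀ d + 5 = 1.97 − 5·0.3197 + 5 = 5.372
M − M_☉ = 5.372 − 4.83 = 0.542
L/L_☉ = 10^(−0.4 × 0.542) = 0.6072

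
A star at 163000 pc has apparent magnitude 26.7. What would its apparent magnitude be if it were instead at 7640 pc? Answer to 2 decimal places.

m ≈ 20.05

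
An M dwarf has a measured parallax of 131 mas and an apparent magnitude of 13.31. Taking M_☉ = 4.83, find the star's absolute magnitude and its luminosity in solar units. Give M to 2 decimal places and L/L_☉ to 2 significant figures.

d = 1/p = 1000/131 mas = 7.634 pc
M = m − 5 log₁₀ d + 5 = 13.31 − 5·0.8827 + 5 = 13.896
M − M_☉ = 13.896 − 4.83 = 9.066
L/L_☉ = 10^(−0.4 × 9.066) = 2.363×10^-4

M ≈ 13.90; L/L_☉ ≈ 2.4×10^-4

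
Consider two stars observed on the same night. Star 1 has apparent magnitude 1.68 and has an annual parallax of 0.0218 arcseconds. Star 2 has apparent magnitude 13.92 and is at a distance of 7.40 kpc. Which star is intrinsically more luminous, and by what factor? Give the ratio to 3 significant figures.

Star 1: d = 1/p = 1/0.0218″ = 45.87 pc
Star 1: M = m − 5 log₁₀ d + 5 = 1.68 − 5·1.6615 + 5 = -1.628
Star 2: d = 7.40 kpc = 7400 pc
Star 2: M = m − 5 log₁₀ d + 5 = 13.92 − 5·3.8692 + 5 = -0.426
ΔM = M_1 − M_2 = -1.628 − (-0.426) = -1.202; smaller M is more luminous → Star 1.
L ratio = 10^(0.4 |ΔM|) = 10^0.481 = 3.024

Star 1 is more luminous, by a factor of 3.02.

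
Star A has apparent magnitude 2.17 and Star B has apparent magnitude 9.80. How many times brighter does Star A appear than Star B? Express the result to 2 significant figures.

Δm = 2.17 − (9.80) = -7.63
Flux ratio = 10^(−0.4 Δm) = 10^(−0.4 × -7.63) = 10^3.052 = 1127

1100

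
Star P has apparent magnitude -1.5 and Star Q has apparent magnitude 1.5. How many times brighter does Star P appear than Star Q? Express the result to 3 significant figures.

15.8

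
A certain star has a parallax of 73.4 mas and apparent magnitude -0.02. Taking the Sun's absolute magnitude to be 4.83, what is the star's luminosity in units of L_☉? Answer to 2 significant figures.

L/L_☉ ≈ 160

d = 1/p = 1000/73.4 mas = 13.62 pc
M = m − 5 log₁₀ d + 5 = -0.02 − 5·1.1343 + 5 = -0.692
M − M_☉ = -0.692 − 4.83 = -5.522
L/L_☉ = 10^(−0.4 × -5.522) = 161.7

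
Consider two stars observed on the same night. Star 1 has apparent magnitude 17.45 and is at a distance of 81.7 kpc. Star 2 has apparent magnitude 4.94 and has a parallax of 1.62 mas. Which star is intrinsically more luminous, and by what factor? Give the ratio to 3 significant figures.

Star 2 is more luminous, by a factor of 5.76.

Star 1: d = 81.7 kpc = 81700 pc
Star 1: M = m − 5 log₁₀ d + 5 = 17.45 − 5·4.9122 + 5 = -2.111
Star 2: p = 1.62 mas = 1.62×10^-3″ → d = 1/p = 617.3 pc
Star 2: M = m − 5 log₁₀ d + 5 = 4.94 − 5·2.7905 + 5 = -4.012
ΔM = M_1 − M_2 = -2.111 − (-4.012) = 1.901; smaller M is more luminous → Star 2.
L ratio = 10^(0.4 |ΔM|) = 10^0.761 = 5.761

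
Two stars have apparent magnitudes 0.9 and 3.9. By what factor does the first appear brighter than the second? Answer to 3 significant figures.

Magnitude difference = -3.0
Flux ratio = 10^(−0.4 Δm) = 10^(−0.4 × -3.0) = 10^1.200 = 15.85

15.8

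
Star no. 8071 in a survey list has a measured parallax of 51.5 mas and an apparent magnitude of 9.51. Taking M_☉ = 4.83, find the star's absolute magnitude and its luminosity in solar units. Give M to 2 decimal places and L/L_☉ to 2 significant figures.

d = 1/p = 1000/51.5 mas = 19.42 pc
M = m − 5 log₁₀ d + 5 = 9.51 − 5·1.2882 + 5 = 8.069
M − M_☉ = 8.069 − 4.83 = 3.239
L/L_☉ = 10^(−0.4 × 3.239) = 0.05063

M ≈ 8.07; L/L_☉ ≈ 0.051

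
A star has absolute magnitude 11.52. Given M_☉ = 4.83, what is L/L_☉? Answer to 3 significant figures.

M − M_☉ = 11.52 − 4.83 = 6.690
L/L_☉ = 10^(−0.4 (M − M_☉)) = 10^-2.676 = 2.109×10^-3

L/L_☉ ≈ 2.11×10^-3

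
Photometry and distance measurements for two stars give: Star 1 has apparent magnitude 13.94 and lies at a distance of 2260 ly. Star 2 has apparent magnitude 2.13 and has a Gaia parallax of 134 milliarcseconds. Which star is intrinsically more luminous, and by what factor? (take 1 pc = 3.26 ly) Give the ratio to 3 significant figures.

Star 2 is more luminous, by a factor of 6.14.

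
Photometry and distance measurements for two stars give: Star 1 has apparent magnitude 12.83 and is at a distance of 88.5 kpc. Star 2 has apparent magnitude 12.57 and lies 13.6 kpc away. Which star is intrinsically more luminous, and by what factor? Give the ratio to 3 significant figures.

Star 1: d = 88.5 kpc = 88500 pc
Star 1: M = m − 5 log₁₀ d + 5 = 12.83 − 5·4.9469 + 5 = -6.905
Star 2: d = 13.6 kpc = 13600 pc
Star 2: M = m − 5 log₁₀ d + 5 = 12.57 − 5·4.1335 + 5 = -3.098
ΔM = M_1 − M_2 = -6.905 − (-3.098) = -3.807; smaller M is more luminous → Star 1.
L ratio = 10^(0.4 |ΔM|) = 10^1.523 = 33.33

Star 1 is more luminous, by a factor of 33.3.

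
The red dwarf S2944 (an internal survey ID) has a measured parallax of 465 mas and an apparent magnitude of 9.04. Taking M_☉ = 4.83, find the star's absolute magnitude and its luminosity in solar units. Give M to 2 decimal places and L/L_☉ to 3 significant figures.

d = 1/p = 1000/465 mas = 2.151 pc
M = m − 5 log₁₀ d + 5 = 9.04 − 5·0.3325 + 5 = 12.377
M − M_☉ = 12.377 − 4.83 = 7.547
L/L_☉ = 10^(−0.4 × 7.547) = 9.574×10^-4

M ≈ 12.38; L/L_☉ ≈ 9.57×10^-4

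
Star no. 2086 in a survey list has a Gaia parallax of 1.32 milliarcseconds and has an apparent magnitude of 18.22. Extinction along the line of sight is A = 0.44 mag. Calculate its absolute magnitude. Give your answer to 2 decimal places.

M ≈ 8.38

p = 1.32 mas = 1.32×10^-3″ → d = 1/p = 757.6 pc
5 log₁₀(d/10 pc) = 5 log₁₀(757.6) − 5 = 9.397
M = m − 5 log₁₀(d/10) − A = 18.22 − 9.397 − 0.44 = 8.383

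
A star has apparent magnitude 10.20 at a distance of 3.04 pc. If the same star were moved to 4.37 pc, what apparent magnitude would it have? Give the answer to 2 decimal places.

m ≈ 10.99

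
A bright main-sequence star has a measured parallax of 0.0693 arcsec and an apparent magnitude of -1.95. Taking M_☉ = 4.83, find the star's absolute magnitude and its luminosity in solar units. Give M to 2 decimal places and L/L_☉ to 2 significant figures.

M ≈ -2.75; L/L_☉ ≈ 1100

d = 1/p = 1/0.0693″ = 14.43 pc
M = m − 5 log₁₀ d + 5 = -1.95 − 5·1.1593 + 5 = -2.746
M − M_☉ = -2.746 − 4.83 = -7.576
L/L_☉ = 10^(−0.4 × -7.576) = 1073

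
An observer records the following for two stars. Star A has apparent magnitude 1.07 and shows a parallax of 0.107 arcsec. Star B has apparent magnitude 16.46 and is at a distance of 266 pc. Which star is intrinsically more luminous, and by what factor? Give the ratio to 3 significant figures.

Star A is more luminous, by a factor of 1770.

Star A: d = 1/p = 1/0.107″ = 9.346 pc
Star A: M = m − 5 log₁₀ d + 5 = 1.07 − 5·0.9706 + 5 = 1.217
Star B: M = m − 5 log₁₀ d + 5 = 16.46 − 5·2.4249 + 5 = 9.336
ΔM = M_A − M_B = 1.217 − (9.336) = -8.119; smaller M is more luminous → Star A.
L ratio = 10^(0.4 |ΔM|) = 10^3.247 = 1768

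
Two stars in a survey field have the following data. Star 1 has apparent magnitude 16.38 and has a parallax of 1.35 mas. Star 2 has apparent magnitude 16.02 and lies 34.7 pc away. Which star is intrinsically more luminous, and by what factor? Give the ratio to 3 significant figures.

Star 1: p = 1.35 mas = 1.35×10^-3″ → d = 1/p = 740.7 pc
Star 1: M = m − 5 log₁₀ d + 5 = 16.38 − 5·2.8697 + 5 = 7.032
Star 2: M = m − 5 log₁₀ d + 5 = 16.02 − 5·1.5403 + 5 = 13.318
ΔM = M_1 − M_2 = 7.032 − (13.318) = -6.287; smaller M is more luminous → Star 1.
L ratio = 10^(0.4 |ΔM|) = 10^2.515 = 327.1

Star 1 is more luminous, by a factor of 327.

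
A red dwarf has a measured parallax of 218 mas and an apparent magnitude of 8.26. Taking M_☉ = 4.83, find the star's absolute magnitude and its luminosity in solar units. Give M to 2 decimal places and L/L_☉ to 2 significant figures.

d = 1/p = 1000/218 mas = 4.587 pc
M = m − 5 log₁₀ d + 5 = 8.26 − 5·0.6615 + 5 = 9.952
M − M_☉ = 9.952 − 4.83 = 5.122
L/L_☉ = 10^(−0.4 × 5.122) = 8.935×10^-3

M ≈ 9.95; L/L_☉ ≈ 8.9×10^-3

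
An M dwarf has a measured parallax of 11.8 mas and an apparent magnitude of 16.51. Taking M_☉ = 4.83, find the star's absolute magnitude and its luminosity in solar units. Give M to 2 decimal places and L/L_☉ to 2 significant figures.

d = 1/p = 1000/11.8 mas = 84.75 pc
M = m − 5 log₁₀ d + 5 = 16.51 − 5·1.9281 + 5 = 11.869
M − M_☉ = 11.869 − 4.83 = 7.039
L/L_☉ = 10^(−0.4 × 7.039) = 1.528×10^-3

M ≈ 11.87; L/L_☉ ≈ 1.5×10^-3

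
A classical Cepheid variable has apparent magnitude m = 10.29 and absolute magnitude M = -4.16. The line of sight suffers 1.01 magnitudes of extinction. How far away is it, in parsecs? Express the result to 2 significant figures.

d ≈ 4900 pc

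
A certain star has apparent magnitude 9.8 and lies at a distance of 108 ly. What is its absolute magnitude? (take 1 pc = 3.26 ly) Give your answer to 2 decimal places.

d = 108 ly / 3.26 = 33.13 pc
5 log₁₀(d/10 pc) = 5 log₁₀(33.13) − 5 = 2.601
M = m − 5 log₁₀(d/10) = 9.8 − 2.601 = 7.199

M ≈ 7.20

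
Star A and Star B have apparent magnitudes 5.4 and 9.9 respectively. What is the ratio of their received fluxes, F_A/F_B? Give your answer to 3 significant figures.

F_A/F_B ≈ 63.1

Δm = 5.4 − (9.9) = -4.5
Flux ratio = 10^(−0.4 Δm) = 10^(−0.4 × -4.5) = 10^1.800 = 63.10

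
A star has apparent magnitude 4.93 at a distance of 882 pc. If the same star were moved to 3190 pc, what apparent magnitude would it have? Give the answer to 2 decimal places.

Flux ∝ 1/d², so Δm = 5 log₁₀(d₂/d₁) = 5 log₁₀(3190/882) = 2.792
m₂ = m₁ + Δm = 4.93 + (2.792) = 7.722

m ≈ 7.72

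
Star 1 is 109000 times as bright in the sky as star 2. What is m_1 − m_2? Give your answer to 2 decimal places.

m_1 − m_2 ≈ -12.59

Pogson: Δm = −2.5 log₁₀(ratio) = −2.5 log₁₀(109000) = −2.5 × 5.0374 = -12.594
Star 1 is brighter, so it has the smaller magnitude: the difference is negative.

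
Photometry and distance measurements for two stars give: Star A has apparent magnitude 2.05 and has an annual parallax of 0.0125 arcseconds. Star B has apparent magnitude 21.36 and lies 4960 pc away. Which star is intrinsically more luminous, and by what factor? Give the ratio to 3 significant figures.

Star A is more luminous, by a factor of 13800.

Star A: d = 1/p = 1/0.0125″ = 80.00 pc
Star A: M = m − 5 log₁₀ d + 5 = 2.05 − 5·1.9031 + 5 = -2.465
Star B: M = m − 5 log₁₀ d + 5 = 21.36 − 5·3.6955 + 5 = 7.883
ΔM = M_A − M_B = -2.465 − (7.883) = -10.348; smaller M is more luminous → Star A.
L ratio = 10^(0.4 |ΔM|) = 10^4.139 = 13780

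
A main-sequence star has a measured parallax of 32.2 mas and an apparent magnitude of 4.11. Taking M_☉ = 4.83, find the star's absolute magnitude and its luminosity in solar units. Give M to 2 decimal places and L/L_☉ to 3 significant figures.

M ≈ 1.65; L/L_☉ ≈ 18.7

d = 1/p = 1000/32.2 mas = 31.06 pc
M = m − 5 log₁₀ d + 5 = 4.11 − 5·1.4921 + 5 = 1.649
M − M_☉ = 1.649 − 4.83 = -3.181
L/L_☉ = 10^(−0.4 × -3.181) = 18.72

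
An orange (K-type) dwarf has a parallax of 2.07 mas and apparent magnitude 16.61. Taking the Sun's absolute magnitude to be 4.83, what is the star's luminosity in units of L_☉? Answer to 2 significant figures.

L/L_☉ ≈ 0.045

d = 1/p = 1000/2.07 mas = 483.1 pc
M = m − 5 log₁₀ d + 5 = 16.61 − 5·2.6840 + 5 = 8.190
M − M_☉ = 8.190 − 4.83 = 3.360
L/L_☉ = 10^(−0.4 × 3.360) = 0.04530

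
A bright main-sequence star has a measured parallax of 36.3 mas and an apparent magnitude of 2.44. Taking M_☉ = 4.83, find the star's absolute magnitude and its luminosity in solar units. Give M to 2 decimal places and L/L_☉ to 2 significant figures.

M ≈ 0.24; L/L_☉ ≈ 69

d = 1/p = 1000/36.3 mas = 27.55 pc
M = m − 5 log₁₀ d + 5 = 2.44 − 5·1.4401 + 5 = 0.240
M − M_☉ = 0.240 − 4.83 = -4.590
L/L_☉ = 10^(−0.4 × -4.590) = 68.58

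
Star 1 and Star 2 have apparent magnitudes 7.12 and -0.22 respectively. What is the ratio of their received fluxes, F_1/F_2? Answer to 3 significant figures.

Δm = 7.12 − (-0.22) = 7.34
Flux ratio = 10^(−0.4 Δm) = 10^(−0.4 × 7.34) = 10^-2.936 = 1.159×10^-3

F_1/F_2 ≈ 1.16×10^-3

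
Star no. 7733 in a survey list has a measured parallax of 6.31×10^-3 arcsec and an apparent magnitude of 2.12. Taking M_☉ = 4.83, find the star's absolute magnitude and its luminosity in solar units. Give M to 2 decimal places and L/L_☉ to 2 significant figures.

M ≈ -3.88; L/L_☉ ≈ 3000

d = 1/p = 1/6.31×10^-3″ = 158.5 pc
M = m − 5 log₁₀ d + 5 = 2.12 − 5·2.2000 + 5 = -3.880
M − M_☉ = -3.880 − 4.83 = -8.710
L/L_☉ = 10^(−0.4 × -8.710) = 3047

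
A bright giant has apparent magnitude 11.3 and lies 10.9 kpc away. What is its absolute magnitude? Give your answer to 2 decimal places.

d = 10.9 kpc = 10900 pc
5 log₁₀(d/10 pc) = 5 log₁₀(10900) − 5 = 15.187
M = m − 5 log₁₀(d/10) = 11.3 − 15.187 = -3.887

M ≈ -3.89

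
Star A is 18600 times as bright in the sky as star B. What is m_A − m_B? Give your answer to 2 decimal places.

Pogson: Δm = −2.5 log₁₀(ratio) = −2.5 log₁₀(18600) = −2.5 × 4.2695 = -10.674
Star A is brighter, so it has the smaller magnitude: the difference is negative.

m_A − m_B ≈ -10.67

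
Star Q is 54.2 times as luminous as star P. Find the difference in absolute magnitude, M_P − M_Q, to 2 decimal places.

M_P − M_Q ≈ 4.33

Pogson: ΔM = −2.5 log₁₀(ratio) = −2.5 log₁₀(54.2) = −2.5 × 1.7340 = -4.335
Star Q is brighter so has the smaller magnitude: M_P − M_Q is positive.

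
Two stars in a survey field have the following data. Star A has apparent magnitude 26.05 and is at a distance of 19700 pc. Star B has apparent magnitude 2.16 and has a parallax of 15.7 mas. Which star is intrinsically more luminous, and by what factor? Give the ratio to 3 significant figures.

Star B is more luminous, by a factor of 37600.

Star A: M = m − 5 log₁₀ d + 5 = 26.05 − 5·4.2945 + 5 = 9.578
Star B: p = 15.7 mas = 0.0157″ → d = 1/p = 63.69 pc
Star B: M = m − 5 log₁₀ d + 5 = 2.16 − 5·1.8041 + 5 = -1.861
ΔM = M_A − M_B = 9.578 − (-1.861) = 11.438; smaller M is more luminous → Star B.
L ratio = 10^(0.4 |ΔM|) = 10^4.575 = 37610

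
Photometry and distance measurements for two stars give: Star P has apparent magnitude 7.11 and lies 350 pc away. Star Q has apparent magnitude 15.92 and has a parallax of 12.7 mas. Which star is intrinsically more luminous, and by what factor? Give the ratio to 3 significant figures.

Star P: M = m − 5 log₁₀ d + 5 = 7.11 − 5·2.5441 + 5 = -0.610
Star Q: p = 12.7 mas = 0.0127″ → d = 1/p = 78.74 pc
Star Q: M = m − 5 log₁₀ d + 5 = 15.92 − 5·1.8962 + 5 = 11.439
ΔM = M_P − M_Q = -0.610 − (11.439) = -12.049; smaller M is more luminous → Star P.
L ratio = 10^(0.4 |ΔM|) = 10^4.820 = 66030

Star P is more luminous, by a factor of 66000.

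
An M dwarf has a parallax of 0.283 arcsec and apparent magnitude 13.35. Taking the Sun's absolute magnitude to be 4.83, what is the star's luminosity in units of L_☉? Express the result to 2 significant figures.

d = 1/p = 1/0.283″ = 3.534 pc
M = m − 5 log₁₀ d + 5 = 13.35 − 5·0.5482 + 5 = 15.609
M − M_☉ = 15.609 − 4.83 = 10.779
L/L_☉ = 10^(−0.4 × 10.779) = 4.880×10^-5

L/L_☉ ≈ 4.9×10^-5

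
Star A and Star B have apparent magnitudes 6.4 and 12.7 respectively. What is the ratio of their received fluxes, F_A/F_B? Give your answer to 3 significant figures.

Magnitude difference = -6.3
Flux ratio = 10^(−0.4 Δm) = 10^(−0.4 × -6.3) = 10^2.520 = 331.1

F_A/F_B ≈ 331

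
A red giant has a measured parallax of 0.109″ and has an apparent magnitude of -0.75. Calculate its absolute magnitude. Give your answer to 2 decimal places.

d = 1/p = 1/0.109″ = 9.174 pc
5 log₁₀(d/10 pc) = 5 log₁₀(9.174) − 5 = -0.187
M = m − 5 log₁₀(d/10) = -0.75 + 0.187 = -0.563

M ≈ -0.56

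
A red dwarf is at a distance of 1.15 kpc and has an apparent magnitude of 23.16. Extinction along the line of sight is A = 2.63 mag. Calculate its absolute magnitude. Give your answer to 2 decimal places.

d = 1.15 kpc = 1150 pc
5 log₁₀(d/10 pc) = 5 log₁₀(1150) − 5 = 10.303
M = m − 5 log₁₀(d/10) − A = 23.16 − 10.303 − 2.63 = 10.227

M ≈ 10.23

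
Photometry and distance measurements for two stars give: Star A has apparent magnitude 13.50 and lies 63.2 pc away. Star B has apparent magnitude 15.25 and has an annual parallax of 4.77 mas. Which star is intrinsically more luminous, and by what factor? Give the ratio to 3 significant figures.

Star B is more luminous, by a factor of 2.20.

Star A: M = m − 5 log₁₀ d + 5 = 13.50 − 5·1.8007 + 5 = 9.496
Star B: p = 4.77 mas = 4.77×10^-3″ → d = 1/p = 209.6 pc
Star B: M = m − 5 log₁₀ d + 5 = 15.25 − 5·2.3215 + 5 = 8.643
ΔM = M_A − M_B = 9.496 − (8.643) = 0.854; smaller M is more luminous → Star B.
L ratio = 10^(0.4 |ΔM|) = 10^0.342 = 2.195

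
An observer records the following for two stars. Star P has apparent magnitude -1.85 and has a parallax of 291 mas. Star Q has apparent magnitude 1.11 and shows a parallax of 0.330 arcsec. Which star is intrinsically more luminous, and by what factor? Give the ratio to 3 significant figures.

Star P: p = 291 mas = 0.291″ → d = 1/p = 3.436 pc
Star P: M = m − 5 log₁₀ d + 5 = -1.85 − 5·0.5361 + 5 = 0.469
Star Q: d = 1/p = 1/0.330″ = 3.030 pc
Star Q: M = m − 5 log₁₀ d + 5 = 1.11 − 5·0.4815 + 5 = 3.703
ΔM = M_P − M_Q = 0.469 − (3.703) = -3.233; smaller M is more luminous → Star P.
L ratio = 10^(0.4 |ΔM|) = 10^1.293 = 19.64

Star P is more luminous, by a factor of 19.6.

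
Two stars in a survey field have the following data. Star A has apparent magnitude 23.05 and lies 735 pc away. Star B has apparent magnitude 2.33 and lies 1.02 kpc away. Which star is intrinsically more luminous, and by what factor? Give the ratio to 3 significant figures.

Star B is more luminous, by a factor of 3.74×10^8.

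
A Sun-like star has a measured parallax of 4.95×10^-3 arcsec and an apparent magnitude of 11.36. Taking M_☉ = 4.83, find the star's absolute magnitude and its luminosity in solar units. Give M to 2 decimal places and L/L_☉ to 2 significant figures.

d = 1/p = 1/4.95×10^-3″ = 202.0 pc
M = m − 5 log₁₀ d + 5 = 11.36 − 5·2.3054 + 5 = 4.833
M − M_☉ = 4.833 − 4.83 = 0.003
L/L_☉ = 10^(−0.4 × 0.003) = 0.9972

M ≈ 4.83; L/L_☉ ≈ 1.0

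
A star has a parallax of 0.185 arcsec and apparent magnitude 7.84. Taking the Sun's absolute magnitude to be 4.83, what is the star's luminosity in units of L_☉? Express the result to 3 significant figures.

d = 1/p = 1/0.185″ = 5.405 pc
M = m − 5 log₁₀ d + 5 = 7.84 − 5·0.7328 + 5 = 9.176
M − M_☉ = 9.176 − 4.83 = 4.346
L/L_☉ = 10^(−0.4 × 4.346) = 0.01827

L/L_☉ ≈ 0.0183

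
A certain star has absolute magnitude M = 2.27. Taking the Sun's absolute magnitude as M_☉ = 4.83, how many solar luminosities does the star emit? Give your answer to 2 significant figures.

M − M_☉ = 2.27 − 4.83 = -2.560
L/L_☉ = 10^(−0.4 (M − M_☉)) = 10^1.024 = 10.57

L/L_☉ ≈ 11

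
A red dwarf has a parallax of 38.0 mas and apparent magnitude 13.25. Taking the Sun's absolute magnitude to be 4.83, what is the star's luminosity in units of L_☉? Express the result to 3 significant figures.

d = 1/p = 1000/38.0 mas = 26.32 pc
M = m − 5 log₁₀ d + 5 = 13.25 − 5·1.4202 + 5 = 11.149
M − M_☉ = 11.149 − 4.83 = 6.319
L/L_☉ = 10^(−0.4 × 6.319) = 2.968×10^-3

L/L_☉ ≈ 2.97×10^-3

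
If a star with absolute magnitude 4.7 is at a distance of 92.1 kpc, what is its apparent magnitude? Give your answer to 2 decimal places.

m ≈ 24.52

d = 92.1 kpc = 92100 pc
m = M + 5 log₁₀ d − 5 = 4.7 + 5·4.9643 − 5 = 24.521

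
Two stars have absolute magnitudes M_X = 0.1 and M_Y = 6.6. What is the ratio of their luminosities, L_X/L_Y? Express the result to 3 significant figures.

L_X/L_Y ≈ 398

ΔM = M_X − M_Y = -6.5
L_X/L_Y = 10^(−0.4 ΔM) = 10^2.600 = 398.1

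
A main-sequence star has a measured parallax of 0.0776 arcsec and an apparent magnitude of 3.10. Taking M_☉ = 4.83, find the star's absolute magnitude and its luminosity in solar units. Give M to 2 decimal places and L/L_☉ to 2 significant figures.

d = 1/p = 1/0.0776″ = 12.89 pc
M = m − 5 log₁₀ d + 5 = 3.10 − 5·1.1101 + 5 = 2.549
M − M_☉ = 2.549 − 4.83 = -2.281
L/L_☉ = 10^(−0.4 × -2.281) = 8.171

M ≈ 2.55; L/L_☉ ≈ 8.2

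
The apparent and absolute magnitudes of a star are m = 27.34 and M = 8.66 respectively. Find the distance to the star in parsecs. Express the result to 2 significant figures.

Distance modulus: m − M = 27.34 − (8.66) = 18.680
m − M = 5 log₁₀ d − 5
log₁₀ d = (m − M)/5 + 1 = 4.7360
d = 10^4.7360 = 54450 pc

d ≈ 54000 pc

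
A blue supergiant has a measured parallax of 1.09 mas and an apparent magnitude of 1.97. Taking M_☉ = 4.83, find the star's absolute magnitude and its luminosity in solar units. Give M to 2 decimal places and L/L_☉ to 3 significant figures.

d = 1/p = 1000/1.09 mas = 917.4 pc
M = m − 5 log₁₀ d + 5 = 1.97 − 5·2.9626 + 5 = -7.843
M − M_☉ = -7.843 − 4.83 = -12.673
L/L_☉ = 10^(−0.4 × -12.673) = 117300

M ≈ -7.84; L/L_☉ ≈ 117000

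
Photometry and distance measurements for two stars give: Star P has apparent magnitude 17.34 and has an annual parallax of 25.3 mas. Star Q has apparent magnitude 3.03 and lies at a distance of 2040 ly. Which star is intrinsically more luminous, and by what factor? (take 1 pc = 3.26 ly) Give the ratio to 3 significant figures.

Star Q is more luminous, by a factor of 1.33×10^8.

Star P: p = 25.3 mas = 0.0253″ → d = 1/p = 39.53 pc
Star P: M = m − 5 log₁₀ d + 5 = 17.34 − 5·1.5969 + 5 = 14.356
Star Q: d = 2040 ly / 3.26 = 625.8 pc
Star Q: M = m − 5 log₁₀ d + 5 = 3.03 − 5·2.7964 + 5 = -5.952
ΔM = M_P − M_Q = 14.356 − (-5.952) = 20.308; smaller M is more luminous → Star Q.
L ratio = 10^(0.4 |ΔM|) = 10^8.123 = 1.328×10^8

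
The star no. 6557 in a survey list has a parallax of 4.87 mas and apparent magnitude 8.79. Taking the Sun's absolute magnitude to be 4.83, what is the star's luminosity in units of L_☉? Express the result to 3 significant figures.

d = 1/p = 1000/4.87 mas = 205.3 pc
M = m − 5 log₁₀ d + 5 = 8.79 − 5·2.3125 + 5 = 2.228
M − M_☉ = 2.228 − 4.83 = -2.602
L/L_☉ = 10^(−0.4 × -2.602) = 10.99

L/L_☉ ≈ 11.0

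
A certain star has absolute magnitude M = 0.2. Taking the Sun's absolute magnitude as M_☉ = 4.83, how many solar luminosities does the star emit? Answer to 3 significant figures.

M − M_☉ = 0.2 − 4.83 = -4.630
L/L_☉ = 10^(−0.4 (M − M_☉)) = 10^1.852 = 71.12

L/L_☉ ≈ 71.1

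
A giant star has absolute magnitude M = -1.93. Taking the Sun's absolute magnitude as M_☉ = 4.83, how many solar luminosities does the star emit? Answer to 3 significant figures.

L/L_☉ ≈ 506

M − M_☉ = -1.93 − 4.83 = -6.760
L/L_☉ = 10^(−0.4 (M − M_☉)) = 10^2.704 = 505.8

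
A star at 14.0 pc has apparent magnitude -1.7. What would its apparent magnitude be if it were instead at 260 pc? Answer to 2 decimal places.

m ≈ 4.64

Flux ∝ 1/d², so Δm = 5 log₁₀(d₂/d₁) = 5 log₁₀(260/14.0) = 6.344
m₂ = m₁ + Δm = -1.7 + (6.344) = 4.644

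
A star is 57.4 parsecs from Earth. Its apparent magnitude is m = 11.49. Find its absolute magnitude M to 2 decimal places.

M ≈ 7.70

5 log₁₀(d/10 pc) = 5 log₁₀(57.40) − 5 = 3.795
M = m − 5 log₁₀(d/10) = 11.49 − 3.795 = 7.695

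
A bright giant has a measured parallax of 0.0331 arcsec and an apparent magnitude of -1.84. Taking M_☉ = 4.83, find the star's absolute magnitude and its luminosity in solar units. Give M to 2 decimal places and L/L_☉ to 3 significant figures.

M ≈ -4.24; L/L_☉ ≈ 4250

d = 1/p = 1/0.0331″ = 30.21 pc
M = m − 5 log₁₀ d + 5 = -1.84 − 5·1.4802 + 5 = -4.241
M − M_☉ = -4.241 − 4.83 = -9.071
L/L_☉ = 10^(−0.4 × -9.071) = 4250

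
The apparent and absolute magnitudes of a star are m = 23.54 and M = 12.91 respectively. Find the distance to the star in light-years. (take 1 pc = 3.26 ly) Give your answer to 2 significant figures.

d ≈ 4400 ly

Distance modulus: m − M = 23.54 − (12.91) = 10.630
m − M = 5 log₁₀ d − 5
log₁₀ d = (m − M)/5 + 1 = 3.1260
d = 10^3.1260 = 1337 pc
= 4357 ly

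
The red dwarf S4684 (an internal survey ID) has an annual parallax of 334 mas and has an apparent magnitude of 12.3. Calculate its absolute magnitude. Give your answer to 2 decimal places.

M ≈ 14.92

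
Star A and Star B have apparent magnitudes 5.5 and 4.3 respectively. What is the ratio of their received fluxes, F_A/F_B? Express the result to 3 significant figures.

Magnitude difference = 1.2
Flux ratio = 10^(−0.4 Δm) = 10^(−0.4 × 1.2) = 10^-0.480 = 0.3311

F_A/F_B ≈ 0.331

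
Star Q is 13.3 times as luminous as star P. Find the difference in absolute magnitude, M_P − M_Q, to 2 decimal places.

Pogson: ΔM = −2.5 log₁₀(ratio) = −2.5 log₁₀(13.3) = −2.5 × 1.1239 = -2.810
Star Q is brighter so has the smaller magnitude: M_P − M_Q is positive.

M_P − M_Q ≈ 2.81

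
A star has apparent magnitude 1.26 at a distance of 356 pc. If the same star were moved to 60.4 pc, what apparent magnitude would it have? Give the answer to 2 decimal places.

Flux ∝ 1/d², so Δm = 5 log₁₀(d₂/d₁) = 5 log₁₀(60.4/356) = -3.852
m₂ = m₁ + Δm = 1.26 + (-3.852) = -2.592

m ≈ -2.59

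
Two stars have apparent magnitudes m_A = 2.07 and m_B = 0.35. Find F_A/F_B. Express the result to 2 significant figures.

F_A/F_B ≈ 0.21

Δm = 2.07 − (0.35) = 1.72
Flux ratio = 10^(−0.4 Δm) = 10^(−0.4 × 1.72) = 10^-0.688 = 0.2051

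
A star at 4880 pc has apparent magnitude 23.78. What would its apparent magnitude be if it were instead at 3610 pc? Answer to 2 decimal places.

Flux ∝ 1/d², so Δm = 5 log₁₀(d₂/d₁) = 5 log₁₀(3610/4880) = -0.655
m₂ = m₁ + Δm = 23.78 + (-0.655) = 23.125

m ≈ 23.13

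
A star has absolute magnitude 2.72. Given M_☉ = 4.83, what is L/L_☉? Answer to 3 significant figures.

L/L_☉ ≈ 6.98

M − M_☉ = 2.72 − 4.83 = -2.110
L/L_☉ = 10^(−0.4 (M − M_☉)) = 10^0.844 = 6.982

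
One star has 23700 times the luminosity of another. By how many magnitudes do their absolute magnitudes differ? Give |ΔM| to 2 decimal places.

|ΔM| ≈ 10.94

Pogson: ΔM = −2.5 log₁₀(ratio) = −2.5 log₁₀(23700) = −2.5 × 4.3747 = -10.937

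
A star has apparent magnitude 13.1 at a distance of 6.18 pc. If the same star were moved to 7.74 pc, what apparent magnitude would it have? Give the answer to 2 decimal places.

Flux ∝ 1/d², so Δm = 5 log₁₀(d₂/d₁) = 5 log₁₀(7.74/6.18) = 0.489
m₂ = m₁ + Δm = 13.1 + (0.489) = 13.589

m ≈ 13.59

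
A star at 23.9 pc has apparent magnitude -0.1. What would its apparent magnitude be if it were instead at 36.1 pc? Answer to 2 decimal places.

Flux ∝ 1/d², so Δm = 5 log₁₀(d₂/d₁) = 5 log₁₀(36.1/23.9) = 0.896
m₂ = m₁ + Δm = -0.1 + (0.896) = 0.796

m ≈ 0.80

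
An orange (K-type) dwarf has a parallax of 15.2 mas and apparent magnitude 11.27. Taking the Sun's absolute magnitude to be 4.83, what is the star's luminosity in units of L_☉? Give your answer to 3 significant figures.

d = 1/p = 1000/15.2 mas = 65.79 pc
M = m − 5 log₁₀ d + 5 = 11.27 − 5·1.8182 + 5 = 7.179
M − M_☉ = 7.179 − 4.83 = 2.349
L/L_☉ = 10^(−0.4 × 2.349) = 0.1149

L/L_☉ ≈ 0.115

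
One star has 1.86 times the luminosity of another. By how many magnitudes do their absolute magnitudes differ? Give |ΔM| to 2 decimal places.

|ΔM| ≈ 0.67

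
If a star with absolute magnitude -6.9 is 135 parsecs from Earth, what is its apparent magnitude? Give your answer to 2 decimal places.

m ≈ -1.25

m = M + 5 log₁₀ d − 5 = -6.9 + 5·2.1303 − 5 = -1.248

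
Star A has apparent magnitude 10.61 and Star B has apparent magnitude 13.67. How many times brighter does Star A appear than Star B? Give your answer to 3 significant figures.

16.7

Δm = 10.61 − (13.67) = -3.06
Flux ratio = 10^(−0.4 Δm) = 10^(−0.4 × -3.06) = 10^1.224 = 16.75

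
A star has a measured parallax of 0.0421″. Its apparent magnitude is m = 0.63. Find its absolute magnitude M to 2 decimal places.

d = 1/p = 1/0.0421″ = 23.75 pc
5 log₁₀(d/10 pc) = 5 log₁₀(23.75) − 5 = 1.879
M = m − 5 log₁₀(d/10) = 0.63 − 1.879 = -1.249

M ≈ -1.25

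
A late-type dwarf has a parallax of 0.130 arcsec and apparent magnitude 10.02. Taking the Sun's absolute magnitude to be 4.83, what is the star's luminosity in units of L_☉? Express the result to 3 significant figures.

d = 1/p = 1/0.130″ = 7.692 pc
M = m − 5 log₁₀ d + 5 = 10.02 − 5·0.8861 + 5 = 10.590
M − M_☉ = 10.590 − 4.83 = 5.760
L/L_☉ = 10^(−0.4 × 5.760) = 4.967×10^-3

L/L_☉ ≈ 4.97×10^-3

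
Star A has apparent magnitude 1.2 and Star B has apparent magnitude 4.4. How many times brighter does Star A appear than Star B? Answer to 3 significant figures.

19.1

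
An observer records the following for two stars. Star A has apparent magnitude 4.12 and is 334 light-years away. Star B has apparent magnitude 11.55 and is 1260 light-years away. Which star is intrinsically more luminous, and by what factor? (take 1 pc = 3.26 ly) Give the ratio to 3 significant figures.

Star A: d = 334 ly / 3.26 = 102.5 pc
Star A: M = m − 5 log₁₀ d + 5 = 4.12 − 5·2.0105 + 5 = -0.933
Star B: d = 1260 ly / 3.26 = 386.5 pc
Star B: M = m − 5 log₁₀ d + 5 = 11.55 − 5·2.5872 + 5 = 3.614
ΔM = M_A − M_B = -0.933 − (3.614) = -4.547; smaller M is more luminous → Star A.
L ratio = 10^(0.4 |ΔM|) = 10^1.819 = 65.88

Star A is more luminous, by a factor of 65.9.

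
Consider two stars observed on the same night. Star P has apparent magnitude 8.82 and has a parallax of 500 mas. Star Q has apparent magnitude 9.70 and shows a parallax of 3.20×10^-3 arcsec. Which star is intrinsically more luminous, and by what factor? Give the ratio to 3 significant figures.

Star P: p = 500 mas = 0.500″ → d = 1/p = 2.000 pc
Star P: M = m − 5 log₁₀ d + 5 = 8.82 − 5·0.3010 + 5 = 12.315
Star Q: d = 1/p = 1/3.20×10^-3″ = 312.5 pc
Star Q: M = m − 5 log₁₀ d + 5 = 9.70 − 5·2.4949 + 5 = 2.226
ΔM = M_P − M_Q = 12.315 − (2.226) = 10.089; smaller M is more luminous → Star Q.
L ratio = 10^(0.4 |ΔM|) = 10^4.036 = 10860

Star Q is more luminous, by a factor of 10900.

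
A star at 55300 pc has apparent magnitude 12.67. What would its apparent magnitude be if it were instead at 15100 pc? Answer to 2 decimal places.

m ≈ 9.85

Flux ∝ 1/d², so Δm = 5 log₁₀(d₂/d₁) = 5 log₁₀(15100/55300) = -2.819
m₂ = m₁ + Δm = 12.67 + (-2.819) = 9.851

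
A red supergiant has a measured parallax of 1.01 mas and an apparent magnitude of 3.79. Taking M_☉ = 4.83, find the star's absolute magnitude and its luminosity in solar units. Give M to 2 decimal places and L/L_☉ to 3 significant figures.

M ≈ -6.19; L/L_☉ ≈ 25500

d = 1/p = 1000/1.01 mas = 990.1 pc
M = m − 5 log₁₀ d + 5 = 3.79 − 5·2.9957 + 5 = -6.188
M − M_☉ = -6.188 − 4.83 = -11.018
L/L_☉ = 10^(−0.4 × -11.018) = 25550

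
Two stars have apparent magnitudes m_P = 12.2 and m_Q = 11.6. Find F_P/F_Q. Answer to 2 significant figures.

F_P/F_Q ≈ 0.58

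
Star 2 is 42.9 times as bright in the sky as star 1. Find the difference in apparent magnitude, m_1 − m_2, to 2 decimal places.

Pogson: Δm = −2.5 log₁₀(ratio) = −2.5 log₁₀(42.9) = −2.5 × 1.6325 = -4.081
Star 2 is brighter so has the smaller magnitude: m_1 − m_2 is positive.

m_1 − m_2 ≈ 4.08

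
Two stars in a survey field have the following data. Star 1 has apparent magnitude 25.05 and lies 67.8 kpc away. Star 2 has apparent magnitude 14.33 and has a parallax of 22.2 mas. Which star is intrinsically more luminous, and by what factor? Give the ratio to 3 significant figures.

Star 1 is more luminous, by a factor of 117.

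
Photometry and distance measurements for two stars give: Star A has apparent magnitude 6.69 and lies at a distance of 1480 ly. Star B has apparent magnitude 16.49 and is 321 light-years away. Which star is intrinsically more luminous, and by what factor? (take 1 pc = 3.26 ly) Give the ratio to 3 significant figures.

Star A is more luminous, by a factor of 177000.

Star A: d = 1480 ly / 3.26 = 454.0 pc
Star A: M = m − 5 log₁₀ d + 5 = 6.69 − 5·2.6570 + 5 = -1.595
Star B: d = 321 ly / 3.26 = 98.47 pc
Star B: M = m − 5 log₁₀ d + 5 = 16.49 − 5·1.9933 + 5 = 11.524
ΔM = M_A − M_B = -1.595 − (11.524) = -13.119; smaller M is more luminous → Star A.
L ratio = 10^(0.4 |ΔM|) = 10^5.248 = 176800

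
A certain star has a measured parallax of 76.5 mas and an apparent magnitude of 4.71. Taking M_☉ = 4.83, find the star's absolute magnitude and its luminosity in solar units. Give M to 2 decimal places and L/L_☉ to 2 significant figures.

M ≈ 4.13; L/L_☉ ≈ 1.9

d = 1/p = 1000/76.5 mas = 13.07 pc
M = m − 5 log₁₀ d + 5 = 4.71 − 5·1.1163 + 5 = 4.128
M − M_☉ = 4.128 − 4.83 = -0.702
L/L_☉ = 10^(−0.4 × -0.702) = 1.908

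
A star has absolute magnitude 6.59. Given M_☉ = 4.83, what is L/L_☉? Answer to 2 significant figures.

L/L_☉ ≈ 0.20

M − M_☉ = 6.59 − 4.83 = 1.760
L/L_☉ = 10^(−0.4 (M − M_☉)) = 10^-0.704 = 0.1977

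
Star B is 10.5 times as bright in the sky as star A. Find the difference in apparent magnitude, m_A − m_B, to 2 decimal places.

Pogson: Δm = −2.5 log₁₀(ratio) = −2.5 log₁₀(10.5) = −2.5 × 1.0212 = -2.553
Star B is brighter so has the smaller magnitude: m_A − m_B is positive.

m_A − m_B ≈ 2.55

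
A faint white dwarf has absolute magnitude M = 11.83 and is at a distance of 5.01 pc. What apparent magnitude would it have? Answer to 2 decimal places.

m = M + 5 log₁₀ d − 5 = 11.83 + 5·0.6998 − 5 = 10.329

m ≈ 10.33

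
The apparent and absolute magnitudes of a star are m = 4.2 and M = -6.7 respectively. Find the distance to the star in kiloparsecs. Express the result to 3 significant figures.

d ≈ 1.51 kpc

μ = m − M = 10.900
m − M = 5 log₁₀ d − 5
log₁₀ d = (m − M)/5 + 1 = 3.1800
d = 10^3.1800 = 1514 pc
= 1.514 kpc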